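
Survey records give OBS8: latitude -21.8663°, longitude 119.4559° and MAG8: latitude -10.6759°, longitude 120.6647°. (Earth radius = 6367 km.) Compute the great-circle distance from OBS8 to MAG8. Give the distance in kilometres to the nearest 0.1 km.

Δφ = 11.1904°,  Δλ = 1.2088°
a = sin²(Δφ/2) + cos φ₁ cos φ₂ sin²(Δλ/2) = 0.009608
c = 2·arcsin(√a) = 0.196352 rad = 11.2502°
d = R·c = 6367 × 0.196352 = 1250.2 km

1250.2 km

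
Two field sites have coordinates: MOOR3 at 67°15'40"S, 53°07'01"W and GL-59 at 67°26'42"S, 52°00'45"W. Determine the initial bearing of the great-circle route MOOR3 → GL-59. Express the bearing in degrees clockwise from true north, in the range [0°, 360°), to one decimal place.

MOOR3: φ = -67.26111°, λ = -53.11694°
GL-59: φ = -67.44500°, λ = -52.01250°
Δλ = 1.1044°
y = sin Δλ · cos φ₂ = 0.007393
x = cos φ₁ sin φ₂ − sin φ₁ cos φ₂ cos Δλ = -0.003275
θ = atan2(y, x) = 113.8930° → 113.8930° (mod 360°)

113.9°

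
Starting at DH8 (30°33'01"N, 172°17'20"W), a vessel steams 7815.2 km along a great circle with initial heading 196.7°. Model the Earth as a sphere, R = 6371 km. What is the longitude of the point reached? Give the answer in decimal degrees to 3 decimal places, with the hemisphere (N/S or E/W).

167.849°E

DH8: φ = +30.55028°, λ = -172.28889°
δ = d/R = 7815.2/6371 = 1.226683 rad
φ₂ = arcsin(sin φ₁ cos δ + cos φ₁ sin δ cos θ)
   = arcsin(0.50829·0.33736 + 0.86118·0.94138·-0.95782) = -37.23060°
λ₂ = λ₁ + atan2(sin θ sin δ cos φ₁, cos δ − sin φ₁ sin φ₂) = 167.84926°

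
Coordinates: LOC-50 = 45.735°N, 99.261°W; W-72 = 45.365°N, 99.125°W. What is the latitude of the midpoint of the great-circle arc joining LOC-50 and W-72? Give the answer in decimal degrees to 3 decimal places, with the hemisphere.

45.550°N

Bx = cos φ₂ cos Δλ = 0.702586,  By = cos φ₂ sin Δλ = 0.001668
φₘ = atan2(sin φ₁ + sin φ₂, √((cos φ₁ + Bx)² + By²)) = 45.55002°
λₘ = λ₁ + atan2(By, cos φ₁ + Bx) = -99.19278°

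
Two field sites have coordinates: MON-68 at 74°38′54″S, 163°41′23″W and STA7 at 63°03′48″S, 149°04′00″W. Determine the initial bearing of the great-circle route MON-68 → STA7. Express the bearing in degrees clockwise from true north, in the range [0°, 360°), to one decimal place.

31.5°

MON-68: φ = -74.64833°, λ = -163.68972°
STA7: φ = -63.06333°, λ = -149.06667°
Δλ = 14.6231°
y = sin Δλ · cos φ₂ = 0.114365
x = cos φ₁ sin φ₂ − sin φ₁ cos φ₂ cos Δλ = 0.186671
θ = atan2(y, x) = 31.4940° → 31.4940° (mod 360°)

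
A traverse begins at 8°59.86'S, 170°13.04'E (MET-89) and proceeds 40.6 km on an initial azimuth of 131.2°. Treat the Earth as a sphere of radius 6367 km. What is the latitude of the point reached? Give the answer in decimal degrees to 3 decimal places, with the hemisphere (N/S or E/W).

9.238°S

MET-89: φ = -8.99767°, λ = +170.21733°
δ = d/R = 40.6/6367 = 0.006377 rad
φ₂ = arcsin(sin φ₁ cos δ + cos φ₁ sin δ cos θ)
   = arcsin(-0.15639·0.99998 + 0.98769·0.00638·-0.65869) = -9.23822°
λ₂ = λ₁ + atan2(sin θ sin δ cos φ₁, cos δ − sin φ₁ sin φ₂) = 170.49584°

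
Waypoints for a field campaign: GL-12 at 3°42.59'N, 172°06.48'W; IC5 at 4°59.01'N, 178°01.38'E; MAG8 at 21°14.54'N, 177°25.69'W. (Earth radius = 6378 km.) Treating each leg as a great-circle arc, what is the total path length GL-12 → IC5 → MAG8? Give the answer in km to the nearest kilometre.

GL-12: φ = +3.70983°, λ = -172.10800°
IC5: φ = +4.98350°, λ = +178.02300°
MAG8: φ = +21.24233°, λ = -177.42817°
GL-12→IC5: c = 0.173179 rad, d = 1104.54 km
IC5→MAG8: c = 0.294036 rad, d = 1875.36 km
Total = 1104.54 + 1875.36 = 2979.90 km

2980 km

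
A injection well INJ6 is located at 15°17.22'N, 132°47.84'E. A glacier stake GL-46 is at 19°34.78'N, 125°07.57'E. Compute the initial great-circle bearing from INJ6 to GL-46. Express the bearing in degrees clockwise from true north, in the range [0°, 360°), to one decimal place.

INJ6: φ = +15.28700°, λ = +132.79733°
GL-46: φ = +19.57967°, λ = +125.12617°
Δλ = -7.6712°
y = sin Δλ · cos φ₂ = -0.125769
x = cos φ₁ sin φ₂ − sin φ₁ cos φ₂ cos Δλ = 0.077074
θ = atan2(y, x) = -58.4990° → 301.5010° (mod 360°)

301.5°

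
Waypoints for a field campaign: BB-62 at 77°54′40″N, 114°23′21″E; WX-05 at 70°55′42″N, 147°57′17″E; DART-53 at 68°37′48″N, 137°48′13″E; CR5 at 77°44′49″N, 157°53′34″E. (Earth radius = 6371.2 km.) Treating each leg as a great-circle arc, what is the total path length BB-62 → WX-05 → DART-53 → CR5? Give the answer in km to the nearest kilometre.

2892 km

BB-62: φ = +77.91111°, λ = +114.38917°
WX-05: φ = +70.92833°, λ = +147.95472°
DART-53: φ = +68.63000°, λ = +137.80361°
CR5: φ = +77.74694°, λ = +157.89278°
BB-62→WX-05: c = 0.194357 rad, d = 1238.29 km
WX-05→DART-53: c = 0.073067 rad, d = 465.53 km
DART-53→CR5: c = 0.186485 rad, d = 1188.14 km
Total = 1238.29 + 465.53 + 1188.14 = 2891.95 km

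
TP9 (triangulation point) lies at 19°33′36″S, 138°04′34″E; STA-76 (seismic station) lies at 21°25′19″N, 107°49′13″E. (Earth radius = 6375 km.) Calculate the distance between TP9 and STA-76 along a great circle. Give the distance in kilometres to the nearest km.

5624 km

TP9: φ = -19.56000°, λ = +138.07611°
STA-76: φ = +21.42194°, λ = +107.82028°
Δφ = 40.9819°,  Δλ = -30.2558°
a = sin²(Δφ/2) + cos φ₁ cos φ₂ sin²(Δλ/2) = 0.182286
c = 2·arcsin(√a) = 0.882233 rad = 50.5482°
d = R·c = 6375 × 0.882233 = 5624.2 km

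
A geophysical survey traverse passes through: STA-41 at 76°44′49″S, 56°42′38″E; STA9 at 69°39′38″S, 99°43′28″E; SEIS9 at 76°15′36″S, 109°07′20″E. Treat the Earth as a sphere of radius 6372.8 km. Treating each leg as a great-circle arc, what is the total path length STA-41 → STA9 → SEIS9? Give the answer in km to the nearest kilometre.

2333 km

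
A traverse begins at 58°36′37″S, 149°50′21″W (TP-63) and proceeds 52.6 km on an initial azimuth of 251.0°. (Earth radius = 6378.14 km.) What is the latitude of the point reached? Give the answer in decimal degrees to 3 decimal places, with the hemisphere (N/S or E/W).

58.761°S

TP-63: φ = -58.61028°, λ = -149.83917°
δ = d/R = 52.6/6378.14 = 0.008247 rad
φ₂ = arcsin(sin φ₁ cos δ + cos φ₁ sin δ cos θ)
   = arcsin(-0.85364·0.99997 + 0.52086·0.00825·-0.32557) = -58.76124°
λ₂ = λ₁ + atan2(sin θ sin δ cos φ₁, cos δ − sin φ₁ sin φ₂) = -150.70067°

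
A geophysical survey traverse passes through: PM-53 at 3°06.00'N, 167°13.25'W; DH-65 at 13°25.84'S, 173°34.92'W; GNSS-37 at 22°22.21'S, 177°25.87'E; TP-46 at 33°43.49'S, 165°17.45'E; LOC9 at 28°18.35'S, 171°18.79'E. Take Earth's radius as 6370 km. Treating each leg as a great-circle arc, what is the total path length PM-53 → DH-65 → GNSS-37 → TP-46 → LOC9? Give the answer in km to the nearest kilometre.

5906 km

PM-53: φ = +3.10000°, λ = -167.22083°
DH-65: φ = -13.43067°, λ = -173.58200°
GNSS-37: φ = -22.37017°, λ = +177.43117°
TP-46: φ = -33.72483°, λ = +165.29083°
LOC9: φ = -28.30583°, λ = +171.31317°
PM-53→DH-65: c = 0.308836 rad, d = 1967.29 km
DH-65→GNSS-37: c = 0.215771 rad, d = 1374.46 km
GNSS-37→TP-46: c = 0.272035 rad, d = 1732.86 km
TP-46→LOC9: c = 0.130558 rad, d = 831.66 km
Total = 1967.29 + 1374.46 + 1732.86 + 831.66 = 5906.27 km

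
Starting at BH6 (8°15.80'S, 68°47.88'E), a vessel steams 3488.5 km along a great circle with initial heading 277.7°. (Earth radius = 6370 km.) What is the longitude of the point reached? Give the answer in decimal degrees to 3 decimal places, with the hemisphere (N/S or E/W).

BH6: φ = -8.26333°, λ = +68.79800°
δ = d/R = 3488.5/6370 = 0.547645 rad
φ₂ = arcsin(sin φ₁ cos δ + cos φ₁ sin δ cos θ)
   = arcsin(-0.14372·0.85375 + 0.98962·0.52068·0.13399) = -3.07623°
λ₂ = λ₁ + atan2(sin θ sin δ cos φ₁, cos δ − sin φ₁ sin φ₂) = 37.68497°

37.685°E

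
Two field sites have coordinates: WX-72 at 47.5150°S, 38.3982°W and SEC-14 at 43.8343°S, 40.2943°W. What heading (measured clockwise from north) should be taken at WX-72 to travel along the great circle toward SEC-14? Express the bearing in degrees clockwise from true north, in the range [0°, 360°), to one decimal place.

339.5°

Δλ = -1.8961°
y = sin Δλ · cos φ₂ = -0.023867
x = cos φ₁ sin φ₂ − sin φ₁ cos φ₂ cos Δλ = 0.063905
θ = atan2(y, x) = -20.4797° → 339.5203° (mod 360°)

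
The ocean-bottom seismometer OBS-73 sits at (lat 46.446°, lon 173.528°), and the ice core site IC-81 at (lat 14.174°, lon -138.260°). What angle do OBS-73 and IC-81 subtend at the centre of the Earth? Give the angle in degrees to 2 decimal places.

Δφ = -32.2720°,  Δλ = 48.2120°
a = sin²(Δφ/2) + cos φ₁ cos φ₂ sin²(Δλ/2) = 0.188679
c = 2·arcsin(√a) = 0.898682 rad = 51.4907°

51.49°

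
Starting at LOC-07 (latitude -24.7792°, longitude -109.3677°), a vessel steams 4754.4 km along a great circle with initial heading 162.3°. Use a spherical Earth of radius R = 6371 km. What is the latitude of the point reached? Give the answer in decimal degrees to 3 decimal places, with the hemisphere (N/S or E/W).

δ = d/R = 4754.4/6371 = 0.746256 rad
φ₂ = arcsin(sin φ₁ cos δ + cos φ₁ sin δ cos θ)
   = arcsin(-0.41912·0.73424 + 0.90793·0.67889·-0.95266) = -63.50130°
λ₂ = λ₁ + atan2(sin θ sin δ cos φ₁, cos δ − sin φ₁ sin φ₂) = -81.81200°

63.501°S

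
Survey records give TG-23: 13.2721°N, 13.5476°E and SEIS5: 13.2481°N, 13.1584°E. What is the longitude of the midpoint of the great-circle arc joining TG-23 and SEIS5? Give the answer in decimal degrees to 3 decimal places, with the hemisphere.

13.353°E

Bx = cos φ₂ cos Δλ = 0.973364,  By = cos φ₂ sin Δλ = -0.006612
φₘ = atan2(sin φ₁ + sin φ₂, √((cos φ₁ + Bx)² + By²)) = 13.26017°
λₘ = λ₁ + atan2(By, cos φ₁ + Bx) = 13.35299°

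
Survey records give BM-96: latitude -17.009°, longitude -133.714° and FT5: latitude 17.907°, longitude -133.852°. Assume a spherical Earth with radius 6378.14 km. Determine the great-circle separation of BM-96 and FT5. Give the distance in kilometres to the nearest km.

3887 km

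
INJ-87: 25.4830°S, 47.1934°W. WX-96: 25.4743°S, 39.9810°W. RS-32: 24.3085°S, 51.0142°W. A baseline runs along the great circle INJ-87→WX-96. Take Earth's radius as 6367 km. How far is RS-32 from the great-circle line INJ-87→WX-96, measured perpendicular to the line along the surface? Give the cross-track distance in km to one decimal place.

δ₁₃ = central angle INJ-87→RS-32 = 0.063864 rad  (haversine)
θ₁₃ = bearing INJ-87→RS-32 = 287.910°,  θ₁₂ = bearing INJ-87→WX-96 = 91.477°
dₓₜ = R·arcsin(sin δ₁₃ · sin(θ₁₃ − θ₁₂)) = 6367·arcsin(0.06382·sin(196.433°)) = -114.960 km
|dₓₜ| = 114.960 km

115.0 km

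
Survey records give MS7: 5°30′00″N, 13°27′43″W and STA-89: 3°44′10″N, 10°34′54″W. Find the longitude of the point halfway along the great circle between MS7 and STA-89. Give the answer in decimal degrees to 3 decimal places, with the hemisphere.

12.020°W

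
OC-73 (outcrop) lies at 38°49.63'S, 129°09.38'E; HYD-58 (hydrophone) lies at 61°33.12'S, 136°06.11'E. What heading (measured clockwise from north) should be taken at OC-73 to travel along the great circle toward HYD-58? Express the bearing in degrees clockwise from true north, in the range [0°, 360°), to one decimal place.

171.6°

OC-73: φ = -38.82717°, λ = +129.15633°
HYD-58: φ = -61.55200°, λ = +136.10183°
Δλ = 6.9455°
y = sin Δλ · cos φ₂ = 0.057604
x = cos φ₁ sin φ₂ − sin φ₁ cos φ₂ cos Δλ = -0.388498
θ = atan2(y, x) = 171.5660° → 171.5660° (mod 360°)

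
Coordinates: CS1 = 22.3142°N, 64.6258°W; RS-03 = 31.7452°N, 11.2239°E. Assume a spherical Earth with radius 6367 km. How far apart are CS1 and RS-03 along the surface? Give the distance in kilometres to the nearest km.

7436 km

Δφ = 9.4310°,  Δλ = 75.8497°
a = sin²(Δφ/2) + cos φ₁ cos φ₂ sin²(Δλ/2) = 0.303953
c = 2·arcsin(√a) = 1.167889 rad = 66.9151°
d = R·c = 6367 × 1.167889 = 7436.0 km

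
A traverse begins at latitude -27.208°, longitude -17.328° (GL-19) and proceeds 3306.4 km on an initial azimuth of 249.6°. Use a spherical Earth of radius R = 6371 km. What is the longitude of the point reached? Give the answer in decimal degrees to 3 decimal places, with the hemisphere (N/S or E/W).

δ = d/R = 3306.4/6371 = 0.518977 rad
φ₂ = arcsin(sin φ₁ cos δ + cos φ₁ sin δ cos θ)
   = arcsin(-0.45722·0.86833 + 0.88935·0.49599·-0.34857) = -33.42037°
λ₂ = λ₁ + atan2(sin θ sin δ cos φ₁, cos δ − sin φ₁ sin φ₂) = -51.17517°

51.175°W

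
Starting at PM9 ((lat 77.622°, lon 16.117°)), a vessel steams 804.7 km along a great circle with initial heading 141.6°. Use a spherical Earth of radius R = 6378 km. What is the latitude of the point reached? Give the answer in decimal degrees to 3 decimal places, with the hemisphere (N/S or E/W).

71.415°N

δ = d/R = 804.7/6378 = 0.126168 rad
φ₂ = arcsin(sin φ₁ cos δ + cos φ₁ sin δ cos θ)
   = arcsin(0.97675·0.99205 + 0.21436·0.12583·-0.78369) = 71.41496°
λ₂ = λ₁ + atan2(sin θ sin δ cos φ₁, cos δ − sin φ₁ sin φ₂) = 30.31309°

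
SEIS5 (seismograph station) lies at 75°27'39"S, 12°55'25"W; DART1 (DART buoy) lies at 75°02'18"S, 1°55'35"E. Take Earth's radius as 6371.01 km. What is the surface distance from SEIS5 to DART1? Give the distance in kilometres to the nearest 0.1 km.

SEIS5: φ = -75.46083°, λ = -12.92361°
DART1: φ = -75.03833°, λ = +1.92639°
Δφ = 0.4225°,  Δλ = 14.8500°
a = sin²(Δφ/2) + cos φ₁ cos φ₂ sin²(Δλ/2) = 0.001096
c = 2·arcsin(√a) = 0.066222 rad = 3.7943°
d = R·c = 6371.01 × 0.066222 = 421.9 km

421.9 km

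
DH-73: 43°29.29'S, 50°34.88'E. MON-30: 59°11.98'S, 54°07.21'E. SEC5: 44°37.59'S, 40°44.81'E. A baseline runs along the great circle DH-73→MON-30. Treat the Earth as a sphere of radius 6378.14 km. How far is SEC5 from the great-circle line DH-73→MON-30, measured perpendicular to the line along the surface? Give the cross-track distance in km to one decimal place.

DH-73: φ = -43.48817°, λ = +50.58133°
MON-30: φ = -59.19967°, λ = +54.12017°
SEC5: φ = -44.62650°, λ = +40.74683°
δ₁₃ = central angle DH-73→SEC5 = 0.124861 rad  (haversine)
θ₁₃ = bearing DH-73→SEC5 = 257.449°,  θ₁₂ = bearing DH-73→MON-30 = 173.359°
dₓₜ = R·arcsin(sin δ₁₃ · sin(θ₁₃ − θ₁₂)) = 6378.14·arcsin(0.12454·sin(84.090°)) = 792.126 km
|dₓₜ| = 792.126 km

792.1 km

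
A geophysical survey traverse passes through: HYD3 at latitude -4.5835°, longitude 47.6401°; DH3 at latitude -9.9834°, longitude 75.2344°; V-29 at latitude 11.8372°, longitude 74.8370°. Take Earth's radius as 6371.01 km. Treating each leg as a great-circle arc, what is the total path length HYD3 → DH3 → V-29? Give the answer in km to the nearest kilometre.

5527 km

HYD3→DH3: c = 0.486676 rad, d = 3100.62 km
DH3→V-29: c = 0.380904 rad, d = 2426.74 km
Total = 3100.62 + 2426.74 = 5527.36 km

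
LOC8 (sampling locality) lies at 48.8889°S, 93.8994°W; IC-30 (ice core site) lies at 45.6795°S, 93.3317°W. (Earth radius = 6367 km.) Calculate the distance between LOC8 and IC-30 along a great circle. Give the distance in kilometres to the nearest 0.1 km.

Δφ = 3.2094°,  Δλ = 0.5677°
a = sin²(Δφ/2) + cos φ₁ cos φ₂ sin²(Δλ/2) = 0.000795
c = 2·arcsin(√a) = 0.056416 rad = 3.2324°
d = R·c = 6367 × 0.056416 = 359.2 km

359.2 km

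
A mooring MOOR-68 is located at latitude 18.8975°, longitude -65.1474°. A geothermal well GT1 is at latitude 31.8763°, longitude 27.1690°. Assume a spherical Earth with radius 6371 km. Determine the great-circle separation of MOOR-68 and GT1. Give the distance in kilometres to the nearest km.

Δφ = 12.9788°,  Δλ = 92.3164°
a = sin²(Δφ/2) + cos φ₁ cos φ₂ sin²(Δλ/2) = 0.430719
c = 2·arcsin(√a) = 1.431787 rad = 82.0353°
d = R·c = 6371 × 1.431787 = 9121.9 km

9122 km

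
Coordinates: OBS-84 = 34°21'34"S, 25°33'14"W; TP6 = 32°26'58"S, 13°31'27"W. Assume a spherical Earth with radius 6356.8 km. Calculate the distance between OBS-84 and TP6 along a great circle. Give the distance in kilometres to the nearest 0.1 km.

1133.4 km

OBS-84: φ = -34.35944°, λ = -25.55389°
TP6: φ = -32.44944°, λ = -13.52417°
Δφ = 1.9100°,  Δλ = 12.0297°
a = sin²(Δφ/2) + cos φ₁ cos φ₂ sin²(Δλ/2) = 0.007927
c = 2·arcsin(√a) = 0.178302 rad = 10.2159°
d = R·c = 6356.8 × 0.178302 = 1133.4 km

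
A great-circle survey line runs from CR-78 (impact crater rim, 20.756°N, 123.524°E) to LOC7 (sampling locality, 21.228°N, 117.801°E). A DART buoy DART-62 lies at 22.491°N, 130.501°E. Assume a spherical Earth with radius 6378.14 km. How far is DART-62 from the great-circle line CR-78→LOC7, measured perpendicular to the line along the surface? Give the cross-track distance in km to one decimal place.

δ₁₃ = central angle CR-78→DART-62 = 0.117167 rad  (haversine)
θ₁₃ = bearing CR-78→DART-62 = 73.755°,  θ₁₂ = bearing CR-78→LOC7 = 276.070°
dₓₜ = R·arcsin(sin δ₁₃ · sin(θ₁₃ − θ₁₂)) = 6378.14·arcsin(0.11690·sin(-202.315°)) = 283.191 km
|dₓₜ| = 283.191 km

283.2 km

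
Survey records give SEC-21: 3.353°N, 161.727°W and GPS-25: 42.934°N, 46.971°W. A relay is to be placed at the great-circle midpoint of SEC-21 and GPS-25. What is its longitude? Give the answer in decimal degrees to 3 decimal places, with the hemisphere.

Bx = cos φ₂ cos Δλ = -0.306587,  By = cos φ₂ sin Δλ = 0.664855
φₘ = atan2(sin φ₁ + sin φ₂, √((cos φ₁ + Bx)² + By²)) = 37.62967°
λₘ = λ₁ + atan2(By, cos φ₁ + Bx) = -117.86075°

117.861°W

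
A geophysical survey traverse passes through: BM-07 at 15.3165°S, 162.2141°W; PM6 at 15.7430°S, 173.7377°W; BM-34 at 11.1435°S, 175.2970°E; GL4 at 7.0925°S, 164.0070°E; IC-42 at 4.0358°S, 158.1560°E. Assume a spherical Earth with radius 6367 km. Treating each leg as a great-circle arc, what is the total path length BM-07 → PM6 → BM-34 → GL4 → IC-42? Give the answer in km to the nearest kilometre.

BM-07→PM6: c = 0.193901 rad, d = 1234.57 km
PM6→BM-34: c = 0.202642 rad, d = 1290.22 km
BM-34→GL4: c = 0.206958 rad, d = 1317.70 km
GL4→IC-42: c = 0.114777 rad, d = 730.79 km
Total = 1234.57 + 1290.22 + 1317.70 + 730.79 = 4573.28 km

4573 km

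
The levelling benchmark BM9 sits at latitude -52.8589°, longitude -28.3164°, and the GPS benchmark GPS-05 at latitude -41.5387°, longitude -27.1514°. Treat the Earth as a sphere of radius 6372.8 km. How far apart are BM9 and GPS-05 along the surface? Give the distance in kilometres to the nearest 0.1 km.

1262.1 km

Δφ = 11.3202°,  Δλ = 1.1650°
a = sin²(Δφ/2) + cos φ₁ cos φ₂ sin²(Δλ/2) = 0.009774
c = 2·arcsin(√a) = 0.198050 rad = 11.3474°
d = R·c = 6372.8 × 0.198050 = 1262.1 km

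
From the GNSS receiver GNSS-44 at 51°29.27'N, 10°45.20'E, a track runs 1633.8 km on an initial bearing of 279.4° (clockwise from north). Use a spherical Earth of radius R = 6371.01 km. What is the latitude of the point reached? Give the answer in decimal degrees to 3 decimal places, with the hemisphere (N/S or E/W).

51.507°N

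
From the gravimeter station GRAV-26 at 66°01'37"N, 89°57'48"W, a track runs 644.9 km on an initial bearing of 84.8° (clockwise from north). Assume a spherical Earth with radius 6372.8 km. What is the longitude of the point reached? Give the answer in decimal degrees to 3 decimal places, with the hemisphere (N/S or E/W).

GRAV-26: φ = +66.02694°, λ = -89.96333°
δ = d/R = 644.9/6372.8 = 0.101196 rad
φ₂ = arcsin(sin φ₁ cos δ + cos φ₁ sin δ cos θ)
   = arcsin(0.91374·0.99488 + 0.40631·0.10102·0.09063) = 65.89270°
λ₂ = λ₁ + atan2(sin θ sin δ cos φ₁, cos δ − sin φ₁ sin φ₂) = -75.70366°

75.704°W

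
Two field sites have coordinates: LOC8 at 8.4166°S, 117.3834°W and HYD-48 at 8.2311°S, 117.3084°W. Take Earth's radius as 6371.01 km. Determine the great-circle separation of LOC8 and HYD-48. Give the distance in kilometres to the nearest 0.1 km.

Δφ = 0.1855°,  Δλ = 0.0750°
a = sin²(Δφ/2) + cos φ₁ cos φ₂ sin²(Δλ/2) = 0.000003
c = 2·arcsin(√a) = 0.003487 rad = 0.1998°
d = R·c = 6371.01 × 0.003487 = 22.2 km

22.2 km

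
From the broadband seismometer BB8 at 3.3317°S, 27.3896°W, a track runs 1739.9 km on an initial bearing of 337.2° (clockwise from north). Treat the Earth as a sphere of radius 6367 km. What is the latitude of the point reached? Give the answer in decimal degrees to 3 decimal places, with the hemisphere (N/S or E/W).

11.094°N

δ = d/R = 1739.9/6367 = 0.273268 rad
φ₂ = arcsin(sin φ₁ cos δ + cos φ₁ sin δ cos θ)
   = arcsin(-0.05812·0.96289 + 0.99831·0.26988·0.92186) = 11.09358°
λ₂ = λ₁ + atan2(sin θ sin δ cos φ₁, cos δ − sin φ₁ sin φ₂) = -33.50747°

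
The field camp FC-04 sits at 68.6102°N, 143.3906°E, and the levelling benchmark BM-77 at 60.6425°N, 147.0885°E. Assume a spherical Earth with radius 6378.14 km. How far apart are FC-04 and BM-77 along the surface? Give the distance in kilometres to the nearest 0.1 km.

903.9 km

Δφ = -7.9677°,  Δλ = 3.6979°
a = sin²(Δφ/2) + cos φ₁ cos φ₂ sin²(Δλ/2) = 0.005013
c = 2·arcsin(√a) = 0.141723 rad = 8.1201°
d = R·c = 6378.14 × 0.141723 = 903.9 km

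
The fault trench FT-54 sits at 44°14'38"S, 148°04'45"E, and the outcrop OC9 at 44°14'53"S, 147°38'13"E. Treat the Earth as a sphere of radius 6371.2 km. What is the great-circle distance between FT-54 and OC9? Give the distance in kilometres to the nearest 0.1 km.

35.2 km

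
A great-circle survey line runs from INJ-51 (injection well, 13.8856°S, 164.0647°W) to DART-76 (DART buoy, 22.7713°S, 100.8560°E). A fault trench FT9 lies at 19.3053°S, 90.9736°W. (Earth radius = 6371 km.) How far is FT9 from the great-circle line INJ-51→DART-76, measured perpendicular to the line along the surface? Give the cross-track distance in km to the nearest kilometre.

4031 km

δ₁₃ = central angle INJ-51→FT9 = 1.217690 rad  (haversine)
θ₁₃ = bearing INJ-51→FT9 = 105.774°,  θ₁₂ = bearing INJ-51→DART-76 = 246.711°
dₓₜ = R·arcsin(sin δ₁₃ · sin(θ₁₃ − θ₁₂)) = 6371·arcsin(0.93830·sin(-140.937°)) = -4030.668 km
|dₓₜ| = 4030.668 km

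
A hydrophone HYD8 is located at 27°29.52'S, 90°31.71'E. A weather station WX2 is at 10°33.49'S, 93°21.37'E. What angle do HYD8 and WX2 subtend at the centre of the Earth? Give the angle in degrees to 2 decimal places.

HYD8: φ = -27.49200°, λ = +90.52850°
WX2: φ = -10.55817°, λ = +93.35617°
Δφ = 16.9338°,  Δλ = 2.8277°
a = sin²(Δφ/2) + cos φ₁ cos φ₂ sin²(Δλ/2) = 0.022210
c = 2·arcsin(√a) = 0.299175 rad = 17.1415°

17.14°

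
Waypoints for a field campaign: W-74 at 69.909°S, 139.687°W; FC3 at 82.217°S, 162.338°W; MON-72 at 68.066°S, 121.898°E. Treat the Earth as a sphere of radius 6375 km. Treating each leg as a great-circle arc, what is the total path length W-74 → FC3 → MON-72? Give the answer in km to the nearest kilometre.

3846 km

W-74→FC3: c = 0.231045 rad, d = 1472.91 km
FC3→MON-72: c = 0.372256 rad, d = 2373.13 km
Total = 1472.91 + 2373.13 = 3846.04 km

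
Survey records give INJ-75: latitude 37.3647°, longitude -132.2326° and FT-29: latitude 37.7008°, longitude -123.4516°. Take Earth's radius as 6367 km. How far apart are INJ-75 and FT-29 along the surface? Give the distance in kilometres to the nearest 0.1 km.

774.4 km

Δφ = 0.3361°,  Δλ = 8.7810°
a = sin²(Δφ/2) + cos φ₁ cos φ₂ sin²(Δλ/2) = 0.003694
c = 2·arcsin(√a) = 0.121631 rad = 6.9689°
d = R·c = 6367 × 0.121631 = 774.4 km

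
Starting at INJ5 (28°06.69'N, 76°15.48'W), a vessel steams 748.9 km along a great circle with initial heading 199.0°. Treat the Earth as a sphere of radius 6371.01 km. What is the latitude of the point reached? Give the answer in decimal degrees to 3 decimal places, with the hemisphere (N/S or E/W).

INJ5: φ = +28.11150°, λ = -76.25800°
δ = d/R = 748.9/6371.01 = 0.117548 rad
φ₂ = arcsin(sin φ₁ cos δ + cos φ₁ sin δ cos θ)
   = arcsin(0.47119·0.99310 + 0.88203·0.11728·-0.94552) = 21.72366°
λ₂ = λ₁ + atan2(sin θ sin δ cos φ₁, cos δ − sin φ₁ sin φ₂) = -78.61357°

21.724°N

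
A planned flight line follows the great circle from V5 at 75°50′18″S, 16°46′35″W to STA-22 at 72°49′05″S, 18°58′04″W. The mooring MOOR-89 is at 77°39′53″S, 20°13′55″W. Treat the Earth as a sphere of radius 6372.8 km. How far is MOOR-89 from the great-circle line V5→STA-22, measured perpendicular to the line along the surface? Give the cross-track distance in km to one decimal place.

123.5 km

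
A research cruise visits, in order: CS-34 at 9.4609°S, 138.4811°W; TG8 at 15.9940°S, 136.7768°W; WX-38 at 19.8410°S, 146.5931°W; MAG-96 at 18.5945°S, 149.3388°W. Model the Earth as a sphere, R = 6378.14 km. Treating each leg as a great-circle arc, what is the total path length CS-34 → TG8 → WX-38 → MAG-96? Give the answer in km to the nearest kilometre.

2195 km

CS-34→TG8: c = 0.117653 rad, d = 750.41 km
TG8→WX-38: c = 0.176249 rad, d = 1124.14 km
WX-38→MAG-96: c = 0.050208 rad, d = 320.23 km
Total = 750.41 + 1124.14 + 320.23 = 2194.78 km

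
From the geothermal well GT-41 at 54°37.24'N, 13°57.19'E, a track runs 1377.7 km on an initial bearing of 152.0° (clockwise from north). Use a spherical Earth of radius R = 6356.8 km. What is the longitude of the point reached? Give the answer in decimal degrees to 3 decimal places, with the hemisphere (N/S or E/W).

GT-41: φ = +54.62067°, λ = +13.95317°
δ = d/R = 1377.7/6356.8 = 0.216729 rad
φ₂ = arcsin(sin φ₁ cos δ + cos φ₁ sin δ cos θ)
   = arcsin(0.81534·0.97661 + 0.57899·0.21504·-0.88295) = 43.34055°
λ₂ = λ₁ + atan2(sin θ sin δ cos φ₁, cos δ − sin φ₁ sin φ₂) = 21.93204°

21.932°E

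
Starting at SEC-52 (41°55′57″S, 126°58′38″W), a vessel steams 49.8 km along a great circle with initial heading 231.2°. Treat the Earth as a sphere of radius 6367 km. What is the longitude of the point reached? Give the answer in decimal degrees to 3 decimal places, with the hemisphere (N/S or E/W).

127.449°W

SEC-52: φ = -41.93250°, λ = -126.97722°
δ = d/R = 49.8/6367 = 0.007822 rad
φ₂ = arcsin(sin φ₁ cos δ + cos φ₁ sin δ cos θ)
   = arcsin(-0.66825·0.99997 + 0.74393·0.00782·-0.62660) = -42.21235°
λ₂ = λ₁ + atan2(sin θ sin δ cos φ₁, cos δ − sin φ₁ sin φ₂) = -127.44877°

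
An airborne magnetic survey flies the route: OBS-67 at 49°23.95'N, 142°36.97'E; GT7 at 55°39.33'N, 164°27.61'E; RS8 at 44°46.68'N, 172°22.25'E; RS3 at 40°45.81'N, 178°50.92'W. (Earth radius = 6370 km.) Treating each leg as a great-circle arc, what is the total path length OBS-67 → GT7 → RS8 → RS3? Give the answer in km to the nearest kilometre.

3799 km

OBS-67: φ = +49.39917°, λ = +142.61617°
GT7: φ = +55.65550°, λ = +164.46017°
RS8: φ = +44.77800°, λ = +172.37083°
RS3: φ = +40.76350°, λ = -178.84867°
OBS-67→GT7: c = 0.254922 rad, d = 1623.85 km
GT7→RS8: c = 0.209082 rad, d = 1331.85 km
RS8→RS3: c = 0.132419 rad, d = 843.51 km
Total = 1623.85 + 1331.85 + 843.51 = 3799.21 km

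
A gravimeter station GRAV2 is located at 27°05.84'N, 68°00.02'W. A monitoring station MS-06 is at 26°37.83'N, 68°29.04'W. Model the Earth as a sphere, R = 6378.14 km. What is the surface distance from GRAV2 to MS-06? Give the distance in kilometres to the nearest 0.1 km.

70.8 km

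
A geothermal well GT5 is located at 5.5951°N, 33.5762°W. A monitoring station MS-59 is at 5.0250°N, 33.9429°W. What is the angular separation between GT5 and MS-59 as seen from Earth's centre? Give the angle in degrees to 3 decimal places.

Δφ = -0.5701°,  Δλ = -0.3667°
a = sin²(Δφ/2) + cos φ₁ cos φ₂ sin²(Δλ/2) = 0.000035
c = 2·arcsin(√a) = 0.011816 rad = 0.6770°

0.677°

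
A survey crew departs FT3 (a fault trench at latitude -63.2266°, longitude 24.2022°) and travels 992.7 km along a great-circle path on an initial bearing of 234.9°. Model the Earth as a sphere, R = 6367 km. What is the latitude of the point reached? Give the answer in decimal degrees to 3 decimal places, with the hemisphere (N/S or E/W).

δ = d/R = 992.7/6367 = 0.155913 rad
φ₂ = arcsin(sin φ₁ cos δ + cos φ₁ sin δ cos θ)
   = arcsin(-0.89280·0.98787 + 0.45046·0.15528·-0.57501) = -67.24787°
λ₂ = λ₁ + atan2(sin θ sin δ cos φ₁, cos δ − sin φ₁ sin φ₂) = 5.02469°

67.248°S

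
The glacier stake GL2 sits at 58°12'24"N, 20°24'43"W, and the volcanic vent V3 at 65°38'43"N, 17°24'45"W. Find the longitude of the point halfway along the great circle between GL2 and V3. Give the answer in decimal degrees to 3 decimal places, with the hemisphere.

19.095°W

GL2: φ = +58.20667°, λ = -20.41194°
V3: φ = +65.64528°, λ = -17.41250°
Bx = cos φ₂ cos Δλ = 0.411820,  By = cos φ₂ sin Δλ = 0.021579
φₘ = atan2(sin φ₁ + sin φ₂, √((cos φ₁ + Bx)² + By²)) = 61.93400°
λₘ = λ₁ + atan2(By, cos φ₁ + Bx) = -19.09505°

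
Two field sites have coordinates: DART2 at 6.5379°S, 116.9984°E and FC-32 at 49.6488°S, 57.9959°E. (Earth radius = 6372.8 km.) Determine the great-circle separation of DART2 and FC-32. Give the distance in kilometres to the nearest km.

Δφ = -43.1109°,  Δλ = -59.0025°
a = sin²(Δφ/2) + cos φ₁ cos φ₂ sin²(Δλ/2) = 0.290974
c = 2·arcsin(√a) = 1.139497 rad = 65.2884°
d = R·c = 6372.8 × 1.139497 = 7261.8 km

7262 km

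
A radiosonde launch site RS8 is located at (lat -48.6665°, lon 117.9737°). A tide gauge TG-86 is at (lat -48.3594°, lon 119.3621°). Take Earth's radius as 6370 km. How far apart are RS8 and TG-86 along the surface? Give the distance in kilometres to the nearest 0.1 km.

107.8 km

Δφ = 0.3071°,  Δλ = 1.3884°
a = sin²(Δφ/2) + cos φ₁ cos φ₂ sin²(Δλ/2) = 0.000072
c = 2·arcsin(√a) = 0.016923 rad = 0.9696°
d = R·c = 6370 × 0.016923 = 107.8 km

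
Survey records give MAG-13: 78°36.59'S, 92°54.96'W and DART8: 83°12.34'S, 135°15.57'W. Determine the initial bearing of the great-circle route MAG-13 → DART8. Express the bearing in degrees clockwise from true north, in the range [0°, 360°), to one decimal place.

215.8°

MAG-13: φ = -78.60983°, λ = -92.91600°
DART8: φ = -83.20567°, λ = -135.25950°
Δλ = -42.3435°
y = sin Δλ · cos φ₂ = -0.079688
x = cos φ₁ sin φ₂ − sin φ₁ cos φ₂ cos Δλ = -0.110382
θ = atan2(y, x) = -144.1735° → 215.8265° (mod 360°)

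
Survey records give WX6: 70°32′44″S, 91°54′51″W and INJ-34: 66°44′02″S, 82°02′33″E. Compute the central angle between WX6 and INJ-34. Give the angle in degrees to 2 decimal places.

WX6: φ = -70.54556°, λ = -91.91417°
INJ-34: φ = -66.73389°, λ = +82.04250°
Δφ = 3.8117°,  Δλ = 173.9567°
a = sin²(Δφ/2) + cos φ₁ cos φ₂ sin²(Δλ/2) = 0.132299
c = 2·arcsin(√a) = 0.744536 rad = 42.6588°

42.66°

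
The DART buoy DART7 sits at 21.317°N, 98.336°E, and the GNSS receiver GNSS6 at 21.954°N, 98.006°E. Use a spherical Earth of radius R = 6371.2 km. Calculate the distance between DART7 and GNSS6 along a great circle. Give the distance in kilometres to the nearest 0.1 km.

78.6 km

Δφ = 0.6370°,  Δλ = -0.3300°
a = sin²(Δφ/2) + cos φ₁ cos φ₂ sin²(Δλ/2) = 0.000038
c = 2·arcsin(√a) = 0.012340 rad = 0.7070°
d = R·c = 6371.2 × 0.012340 = 78.6 km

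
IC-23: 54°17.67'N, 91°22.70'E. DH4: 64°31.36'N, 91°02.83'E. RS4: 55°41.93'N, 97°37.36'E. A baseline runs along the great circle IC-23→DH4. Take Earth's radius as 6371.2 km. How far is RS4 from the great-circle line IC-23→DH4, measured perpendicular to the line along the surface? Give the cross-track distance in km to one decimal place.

393.2 km

IC-23: φ = +54.29450°, λ = +91.37833°
DH4: φ = +64.52267°, λ = +91.04717°
RS4: φ = +55.69883°, λ = +97.62267°
δ₁₃ = central angle IC-23→RS4 = 0.067119 rad  (haversine)
θ₁₃ = bearing IC-23→RS4 = 66.053°,  θ₁₂ = bearing IC-23→DH4 = 359.198°
dₓₜ = R·arcsin(sin δ₁₃ · sin(θ₁₃ − θ₁₂)) = 6371.2·arcsin(0.06707·sin(-293.145°)) = 393.167 km
|dₓₜ| = 393.167 km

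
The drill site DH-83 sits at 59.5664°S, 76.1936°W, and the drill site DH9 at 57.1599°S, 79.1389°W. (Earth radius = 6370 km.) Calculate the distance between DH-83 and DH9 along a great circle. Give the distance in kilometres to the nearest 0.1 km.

Δφ = 2.4065°,  Δλ = -2.9453°
a = sin²(Δφ/2) + cos φ₁ cos φ₂ sin²(Δλ/2) = 0.000622
c = 2·arcsin(√a) = 0.049901 rad = 2.8591°
d = R·c = 6370 × 0.049901 = 317.9 km

317.9 km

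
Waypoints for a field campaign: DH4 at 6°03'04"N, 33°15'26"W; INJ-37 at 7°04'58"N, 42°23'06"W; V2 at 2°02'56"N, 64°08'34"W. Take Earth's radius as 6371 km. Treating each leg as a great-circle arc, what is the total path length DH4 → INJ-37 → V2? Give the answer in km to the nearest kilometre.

DH4: φ = +6.05111°, λ = -33.25722°
INJ-37: φ = +7.08278°, λ = -42.38500°
V2: φ = +2.04889°, λ = -64.14278°
DH4→INJ-37: c = 0.159281 rad, d = 1014.78 km
INJ-37→V2: c = 0.388466 rad, d = 2474.92 km
Total = 1014.78 + 2474.92 = 3489.70 km

3490 km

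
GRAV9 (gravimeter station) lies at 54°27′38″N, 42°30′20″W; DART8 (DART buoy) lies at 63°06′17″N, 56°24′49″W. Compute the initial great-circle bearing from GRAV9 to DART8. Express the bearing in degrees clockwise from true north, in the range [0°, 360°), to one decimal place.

GRAV9: φ = +54.46056°, λ = -42.50556°
DART8: φ = +63.10472°, λ = -56.41361°
Δλ = -13.9081°
y = sin Δλ · cos φ₂ = -0.108732
x = cos φ₁ sin φ₂ − sin φ₁ cos φ₂ cos Δλ = 0.161089
θ = atan2(y, x) = -34.0185° → 325.9815° (mod 360°)

326.0°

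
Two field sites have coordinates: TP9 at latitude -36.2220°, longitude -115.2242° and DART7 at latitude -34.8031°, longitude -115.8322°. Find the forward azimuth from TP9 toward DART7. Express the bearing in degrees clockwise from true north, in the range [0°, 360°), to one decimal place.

Δλ = -0.6080°
y = sin Δλ · cos φ₂ = -0.008713
x = cos φ₁ sin φ₂ − sin φ₁ cos φ₂ cos Δλ = 0.024735
θ = atan2(y, x) = -19.4057° → 340.5943° (mod 360°)

340.6°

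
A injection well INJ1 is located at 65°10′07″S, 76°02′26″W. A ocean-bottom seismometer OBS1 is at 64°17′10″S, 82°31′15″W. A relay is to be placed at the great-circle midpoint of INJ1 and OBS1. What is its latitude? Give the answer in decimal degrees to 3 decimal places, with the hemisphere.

INJ1: φ = -65.16861°, λ = -76.04056°
OBS1: φ = -64.28611°, λ = -82.52083°
Bx = cos φ₂ cos Δλ = 0.431105,  By = cos φ₂ sin Δλ = -0.048968
φₘ = atan2(sin φ₁ + sin φ₂, √((cos φ₁ + Bx)² + By²)) = -64.76272°
λₘ = λ₁ + atan2(By, cos φ₁ + Bx) = -79.33361°

64.763°S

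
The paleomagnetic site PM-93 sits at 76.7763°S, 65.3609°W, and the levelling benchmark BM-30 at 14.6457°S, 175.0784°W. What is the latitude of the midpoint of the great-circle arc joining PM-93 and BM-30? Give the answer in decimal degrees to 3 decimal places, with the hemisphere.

Bx = cos φ₂ cos Δλ = -0.326420,  By = cos φ₂ sin Δλ = -0.910780
φₘ = atan2(sin φ₁ + sin φ₂, √((cos φ₁ + Bx)² + By²)) = -53.24216°
λₘ = λ₁ + atan2(By, cos φ₁ + Bx) = -161.48158°

53.242°S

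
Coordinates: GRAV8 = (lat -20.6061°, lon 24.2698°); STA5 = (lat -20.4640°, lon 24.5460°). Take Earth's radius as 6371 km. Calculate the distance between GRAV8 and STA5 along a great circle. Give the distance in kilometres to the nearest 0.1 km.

Δφ = 0.1421°,  Δλ = 0.2762°
a = sin²(Δφ/2) + cos φ₁ cos φ₂ sin²(Δλ/2) = 0.000007
c = 2·arcsin(√a) = 0.005151 rad = 0.2951°
d = R·c = 6371 × 0.005151 = 32.8 km

32.8 km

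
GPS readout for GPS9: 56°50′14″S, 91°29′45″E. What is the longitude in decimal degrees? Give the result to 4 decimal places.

91° + 29′/60 + 45″/3600 = 91 + 0.48333 + 0.01250 = 91.4958°

91.4958°E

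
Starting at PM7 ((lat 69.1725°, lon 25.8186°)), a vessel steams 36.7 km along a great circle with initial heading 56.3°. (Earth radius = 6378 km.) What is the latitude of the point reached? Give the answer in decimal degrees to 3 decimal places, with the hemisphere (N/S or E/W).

69.354°N

δ = d/R = 36.7/6378 = 0.005754 rad
φ₂ = arcsin(sin φ₁ cos δ + cos φ₁ sin δ cos θ)
   = arcsin(0.93466·0.99998 + 0.35556·0.00575·0.55484) = 69.35368°
λ₂ = λ₁ + atan2(sin θ sin δ cos φ₁, cos δ − sin φ₁ sin φ₂) = 26.59652°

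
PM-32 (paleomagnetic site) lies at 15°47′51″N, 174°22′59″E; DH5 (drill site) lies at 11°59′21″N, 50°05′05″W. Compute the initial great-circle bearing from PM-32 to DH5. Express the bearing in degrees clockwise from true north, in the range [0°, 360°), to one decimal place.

PM-32: φ = +15.79750°, λ = +174.38306°
DH5: φ = +11.98917°, λ = -50.08472°
Δλ = 135.5322°
y = sin Δλ · cos φ₂ = 0.685228
x = cos φ₁ sin φ₂ − sin φ₁ cos φ₂ cos Δλ = 0.389924
θ = atan2(y, x) = 60.3582° → 60.3582° (mod 360°)

60.4°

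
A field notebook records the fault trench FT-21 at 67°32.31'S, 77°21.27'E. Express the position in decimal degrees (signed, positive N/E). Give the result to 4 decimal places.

-67.5385°, +77.3545°

lat: 67.5385° S → -67.5385°
lon: 77.3545° E → +77.3545°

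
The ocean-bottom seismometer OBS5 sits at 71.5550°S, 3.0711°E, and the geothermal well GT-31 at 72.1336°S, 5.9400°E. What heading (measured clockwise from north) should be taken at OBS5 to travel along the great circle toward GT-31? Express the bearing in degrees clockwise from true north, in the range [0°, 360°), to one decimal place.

124.3°

Δλ = 2.8689°
y = sin Δλ · cos φ₂ = 0.015356
x = cos φ₁ sin φ₂ − sin φ₁ cos φ₂ cos Δλ = -0.010463
θ = atan2(y, x) = 124.2701° → 124.2701° (mod 360°)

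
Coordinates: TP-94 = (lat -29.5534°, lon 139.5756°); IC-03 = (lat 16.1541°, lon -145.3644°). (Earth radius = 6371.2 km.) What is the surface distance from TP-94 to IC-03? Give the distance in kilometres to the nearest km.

Δφ = 45.7075°,  Δλ = 75.0600°
a = sin²(Δφ/2) + cos φ₁ cos φ₂ sin²(Δλ/2) = 0.460909
c = 2·arcsin(√a) = 1.492534 rad = 85.5159°
d = R·c = 6371.2 × 1.492534 = 9509.2 km

9509 km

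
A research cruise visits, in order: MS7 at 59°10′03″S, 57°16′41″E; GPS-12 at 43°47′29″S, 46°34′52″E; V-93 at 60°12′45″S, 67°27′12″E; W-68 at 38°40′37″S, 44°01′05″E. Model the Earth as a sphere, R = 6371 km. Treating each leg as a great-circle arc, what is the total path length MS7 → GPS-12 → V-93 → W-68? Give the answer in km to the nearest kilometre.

7055 km

MS7: φ = -59.16750°, λ = +57.27806°
GPS-12: φ = -43.79139°, λ = +46.58111°
V-93: φ = -60.21250°, λ = +67.45333°
W-68: φ = -38.67694°, λ = +44.01806°
MS7→GPS-12: c = 0.291629 rad, d = 1857.97 km
GPS-12→V-93: c = 0.360624 rad, d = 2297.53 km
V-93→W-68: c = 0.455144 rad, d = 2899.72 km
Total = 1857.97 + 2297.53 + 2899.72 = 7055.22 km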